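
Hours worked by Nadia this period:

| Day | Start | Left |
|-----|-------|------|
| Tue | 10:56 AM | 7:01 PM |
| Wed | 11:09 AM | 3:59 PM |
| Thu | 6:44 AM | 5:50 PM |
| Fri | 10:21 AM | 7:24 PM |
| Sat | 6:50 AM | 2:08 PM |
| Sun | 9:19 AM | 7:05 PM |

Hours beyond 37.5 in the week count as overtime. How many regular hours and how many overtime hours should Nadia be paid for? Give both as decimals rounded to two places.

Regular 37.50 hours, overtime 12.63 hours

Tue: 10:56 AM–7:01 PM = 8 h 5 min
Wed: 11:09 AM–3:59 PM = 4 h 50 min
Thu: 6:44 AM–5:50 PM = 11 h 6 min
Fri: 10:21 AM–7:24 PM = 9 h 3 min
Sat: 6:50 AM–2:08 PM = 7 h 18 min
Sun: 9:19 AM–7:05 PM = 9 h 46 min
Total worked: 50 h 8 min = 50.13 h.
Threshold 37.5 h → overtime 12 h 38 min, regular 37 h 30 min.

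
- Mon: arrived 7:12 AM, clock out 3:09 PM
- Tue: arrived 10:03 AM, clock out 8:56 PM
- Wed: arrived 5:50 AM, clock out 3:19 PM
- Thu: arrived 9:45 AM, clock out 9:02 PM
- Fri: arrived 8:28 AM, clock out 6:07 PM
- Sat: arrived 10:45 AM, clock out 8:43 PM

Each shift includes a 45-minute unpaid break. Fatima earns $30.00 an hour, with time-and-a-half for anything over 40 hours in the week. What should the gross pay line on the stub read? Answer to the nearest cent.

Mon: 7:12 AM–3:09 PM = 7 h 57 min; less 45 min break → 7 h 12 min
Tue: 10:03 AM–8:56 PM = 10 h 53 min; less 45 min break → 10 h 8 min
Wed: 5:50 AM–3:19 PM = 9 h 29 min; less 45 min break → 8 h 44 min
Thu: 9:45 AM–9:02 PM = 11 h 17 min; less 45 min break → 10 h 32 min
Fri: 8:28 AM–6:07 PM = 9 h 39 min; less 45 min break → 8 h 54 min
Sat: 10:45 AM–8:43 PM = 9 h 58 min; less 45 min break → 9 h 13 min
Total worked: 54 h 43 min = 3283 min.
Regular 40 h 0 min = 2400 min at $30.00/h; overtime 14 h 43 min = 883 min at $45.00/h.
Pay = (2400 × $30.00 + 883 × $45.00) ÷ 60 = $1862.25.

$1862.25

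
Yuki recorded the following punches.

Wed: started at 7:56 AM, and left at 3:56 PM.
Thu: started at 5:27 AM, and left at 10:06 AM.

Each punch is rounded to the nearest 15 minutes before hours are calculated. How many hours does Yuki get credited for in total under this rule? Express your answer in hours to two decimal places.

Wed: in 7:56 AM→8:00 AM, out 3:56 PM→4:00 PM; 8 h 0 min
Thu: in 5:27 AM→5:30 AM, out 10:06 AM→10:00 AM; 4 h 30 min
Total credited: 12 h 30 min.

12.50 hours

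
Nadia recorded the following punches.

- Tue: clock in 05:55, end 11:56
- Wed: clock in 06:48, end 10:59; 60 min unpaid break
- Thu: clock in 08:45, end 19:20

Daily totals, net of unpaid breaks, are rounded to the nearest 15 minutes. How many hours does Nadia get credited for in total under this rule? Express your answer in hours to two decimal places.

19.75 hours

Tue: 05:55–11:56 = 6 h 1 min → rounds to 6 h 0 min
Wed: 06:48–10:59 = 4 h 11 min − 60 min = 3 h 11 min → rounds to 3 h 15 min
Thu: 08:45–19:20 = 10 h 35 min → rounds to 10 h 30 min
Total credited: 19 h 45 min.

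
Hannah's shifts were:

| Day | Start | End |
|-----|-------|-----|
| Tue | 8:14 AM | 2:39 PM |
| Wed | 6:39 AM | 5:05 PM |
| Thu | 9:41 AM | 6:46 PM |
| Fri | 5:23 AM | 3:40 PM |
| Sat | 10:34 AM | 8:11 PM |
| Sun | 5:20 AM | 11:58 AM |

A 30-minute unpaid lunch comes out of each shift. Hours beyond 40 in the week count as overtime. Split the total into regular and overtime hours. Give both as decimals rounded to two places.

Tue: 8:14 AM–2:39 PM = 6 h 25 min; less 30 min break → 5 h 55 min
Wed: 6:39 AM–5:05 PM = 10 h 26 min; less 30 min break → 9 h 56 min
Thu: 9:41 AM–6:46 PM = 9 h 5 min; less 30 min break → 8 h 35 min
Fri: 5:23 AM–3:40 PM = 10 h 17 min; less 30 min break → 9 h 47 min
Sat: 10:34 AM–8:11 PM = 9 h 37 min; less 30 min break → 9 h 7 min
Sun: 5:20 AM–11:58 AM = 6 h 38 min; less 30 min break → 6 h 8 min
Total worked: 49 h 28 min = 49.47 h.
Threshold 40 h → overtime 9 h 28 min, regular 40 h 0 min.

Regular 40.00 hours, overtime 9.47 hours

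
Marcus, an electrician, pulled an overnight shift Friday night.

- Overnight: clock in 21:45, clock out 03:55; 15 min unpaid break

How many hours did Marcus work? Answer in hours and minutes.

5 h 55 min

Overnight: 21:45 → midnight = 2 h 15 min; midnight → 03:55 = 3 h 55 min; span 6 h 10 min; less 15 min break → 5 h 55 min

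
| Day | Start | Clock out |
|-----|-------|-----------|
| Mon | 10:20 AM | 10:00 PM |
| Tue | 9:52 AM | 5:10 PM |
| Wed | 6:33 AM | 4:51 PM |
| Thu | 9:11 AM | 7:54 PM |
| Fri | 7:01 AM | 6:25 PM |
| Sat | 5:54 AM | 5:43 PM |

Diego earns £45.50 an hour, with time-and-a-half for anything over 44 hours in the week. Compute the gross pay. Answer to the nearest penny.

£3312.40

Mon: 10:20 AM–10:00 PM = 11 h 40 min
Tue: 9:52 AM–5:10 PM = 7 h 18 min
Wed: 6:33 AM–4:51 PM = 10 h 18 min
Thu: 9:11 AM–7:54 PM = 10 h 43 min
Fri: 7:01 AM–6:25 PM = 11 h 24 min
Sat: 5:54 AM–5:43 PM = 11 h 49 min
Total worked: 63 h 12 min = 3792 min.
Regular 44 h 0 min = 2640 min at £45.50/h; overtime 19 h 12 min = 1152 min at £68.25/h.
Pay = (2640 × £45.50 + 1152 × £68.25) ÷ 60 = £3312.40.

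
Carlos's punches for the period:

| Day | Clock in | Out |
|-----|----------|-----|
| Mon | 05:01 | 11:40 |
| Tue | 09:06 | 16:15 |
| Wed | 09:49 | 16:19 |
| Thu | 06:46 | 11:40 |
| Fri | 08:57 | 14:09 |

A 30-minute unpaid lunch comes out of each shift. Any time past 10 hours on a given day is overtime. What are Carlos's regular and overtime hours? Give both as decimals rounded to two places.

Mon: 05:01–11:40 = 6 h 39 min; less 30 min break → 6 h 9 min
Tue: 09:06–16:15 = 7 h 9 min; less 30 min break → 6 h 39 min
Wed: 09:49–16:19 = 6 h 30 min; less 30 min break → 6 h 0 min
Thu: 06:46–11:40 = 4 h 54 min; less 30 min break → 4 h 24 min
Fri: 08:57–14:09 = 5 h 12 min; less 30 min break → 4 h 42 min
Mon reg 6 h 9 min / OT 0 h 0 min; Tue reg 6 h 39 min / OT 0 h 0 min; Wed reg 6 h 0 min / OT 0 h 0 min; Thu reg 4 h 24 min / OT 0 h 0 min; Fri reg 4 h 42 min / OT 0 h 0 min.
Totals: regular 27 h 54 min, overtime 0 h 0 min.

Regular 27.90 hours, overtime 0.00 hours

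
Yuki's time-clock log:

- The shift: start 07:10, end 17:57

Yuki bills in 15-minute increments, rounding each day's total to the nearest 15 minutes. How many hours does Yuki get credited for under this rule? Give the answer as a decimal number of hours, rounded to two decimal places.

The shift: 07:10–17:57 = 10 h 47 min → rounds to 10 h 45 min

10.75 hours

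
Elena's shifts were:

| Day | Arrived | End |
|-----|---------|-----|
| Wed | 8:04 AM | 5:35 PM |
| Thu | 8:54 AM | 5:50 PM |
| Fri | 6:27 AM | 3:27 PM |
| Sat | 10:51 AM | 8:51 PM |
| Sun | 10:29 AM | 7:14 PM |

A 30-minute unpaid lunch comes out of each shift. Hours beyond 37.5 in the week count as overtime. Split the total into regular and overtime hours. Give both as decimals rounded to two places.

Regular 37.50 hours, overtime 6.20 hours

Wed: 8:04 AM–5:35 PM = 9 h 31 min; less 30 min break → 9 h 1 min
Thu: 8:54 AM–5:50 PM = 8 h 56 min; less 30 min break → 8 h 26 min
Fri: 6:27 AM–3:27 PM = 9 h 0 min; less 30 min break → 8 h 30 min
Sat: 10:51 AM–8:51 PM = 10 h 0 min; less 30 min break → 9 h 30 min
Sun: 10:29 AM–7:14 PM = 8 h 45 min; less 30 min break → 8 h 15 min
Total worked: 43 h 42 min = 43.70 h.
Threshold 37.5 h → overtime 6 h 12 min, regular 37 h 30 min.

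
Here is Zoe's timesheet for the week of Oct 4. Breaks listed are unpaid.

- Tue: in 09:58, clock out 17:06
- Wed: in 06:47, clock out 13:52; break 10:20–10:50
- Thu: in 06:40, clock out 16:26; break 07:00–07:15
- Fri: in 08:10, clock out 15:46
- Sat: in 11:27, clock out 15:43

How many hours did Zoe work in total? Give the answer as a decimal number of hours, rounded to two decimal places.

Tue: 09:58–17:06 = 7 h 8 min
Wed: 06:47–13:52 = 7 h 5 min; less 30 min break → 6 h 35 min
Thu: 06:40–16:26 = 9 h 46 min; less 15 min break → 9 h 31 min
Fri: 08:10–15:46 = 7 h 36 min
Sat: 11:27–15:43 = 4 h 16 min
Total: 7 h 8 min + 6 h 35 min + 9 h 31 min + 7 h 36 min + 4 h 16 min = 35 h 6 min.

35.10 hours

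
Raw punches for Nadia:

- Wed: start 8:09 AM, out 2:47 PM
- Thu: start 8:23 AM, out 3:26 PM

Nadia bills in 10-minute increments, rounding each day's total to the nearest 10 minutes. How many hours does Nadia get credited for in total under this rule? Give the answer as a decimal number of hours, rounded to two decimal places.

13.67 hours

Wed: 8:09 AM–2:47 PM = 6 h 38 min → rounds to 6 h 40 min
Thu: 8:23 AM–3:26 PM = 7 h 3 min → rounds to 7 h 0 min
Total credited: 13 h 40 min.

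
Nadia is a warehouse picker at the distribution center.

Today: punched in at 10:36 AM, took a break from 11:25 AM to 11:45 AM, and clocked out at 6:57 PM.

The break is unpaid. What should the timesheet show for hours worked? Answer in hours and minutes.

Today: 10:36 AM–6:57 PM = 8 h 21 min; less 20 min break → 8 h 1 min

8 h 1 min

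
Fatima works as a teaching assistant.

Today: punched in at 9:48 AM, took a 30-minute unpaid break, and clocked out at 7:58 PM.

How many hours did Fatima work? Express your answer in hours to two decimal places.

9.67 hours

Today: 9:48 AM–7:58 PM = 10 h 10 min; less 30 min break → 9 h 40 min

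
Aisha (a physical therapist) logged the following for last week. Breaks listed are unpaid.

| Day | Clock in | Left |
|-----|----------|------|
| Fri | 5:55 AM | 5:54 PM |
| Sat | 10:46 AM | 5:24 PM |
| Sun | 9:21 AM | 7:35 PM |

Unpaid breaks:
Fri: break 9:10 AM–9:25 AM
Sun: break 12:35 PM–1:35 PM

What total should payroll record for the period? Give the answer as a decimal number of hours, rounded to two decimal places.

Fri: 5:55 AM–5:54 PM = 11 h 59 min; less 15 min break → 11 h 44 min
Sat: 10:46 AM–5:24 PM = 6 h 38 min
Sun: 9:21 AM–7:35 PM = 10 h 14 min; less 60 min break → 9 h 14 min
Total: 11 h 44 min + 6 h 38 min + 9 h 14 min = 27 h 36 min.

27.60 hours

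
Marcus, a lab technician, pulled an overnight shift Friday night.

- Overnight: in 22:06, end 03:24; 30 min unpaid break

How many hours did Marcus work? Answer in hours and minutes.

Overnight: 22:06 → midnight = 1 h 54 min; midnight → 03:24 = 3 h 24 min; span 5 h 18 min; less 30 min break → 4 h 48 min

4 h 48 min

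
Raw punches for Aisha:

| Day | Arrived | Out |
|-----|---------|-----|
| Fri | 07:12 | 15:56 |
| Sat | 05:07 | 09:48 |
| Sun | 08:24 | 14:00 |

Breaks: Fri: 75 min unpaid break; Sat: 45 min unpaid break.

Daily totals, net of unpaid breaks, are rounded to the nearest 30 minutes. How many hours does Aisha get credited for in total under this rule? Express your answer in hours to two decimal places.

Fri: 07:12–15:56 = 8 h 44 min − 75 min = 7 h 29 min → rounds to 7 h 30 min
Sat: 05:07–09:48 = 4 h 41 min − 45 min = 3 h 56 min → rounds to 4 h 0 min
Sun: 08:24–14:00 = 5 h 36 min → rounds to 5 h 30 min
Total credited: 17 h 0 min.

17.00 hours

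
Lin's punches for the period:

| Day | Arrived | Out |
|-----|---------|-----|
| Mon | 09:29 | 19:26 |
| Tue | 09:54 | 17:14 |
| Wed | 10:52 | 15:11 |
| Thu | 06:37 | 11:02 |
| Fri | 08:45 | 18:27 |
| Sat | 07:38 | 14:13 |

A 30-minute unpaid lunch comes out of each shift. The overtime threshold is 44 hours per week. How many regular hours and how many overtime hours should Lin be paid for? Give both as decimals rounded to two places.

Mon: 09:29–19:26 = 9 h 57 min; less 30 min break → 9 h 27 min
Tue: 09:54–17:14 = 7 h 20 min; less 30 min break → 6 h 50 min
Wed: 10:52–15:11 = 4 h 19 min; less 30 min break → 3 h 49 min
Thu: 06:37–11:02 = 4 h 25 min; less 30 min break → 3 h 55 min
Fri: 08:45–18:27 = 9 h 42 min; less 30 min break → 9 h 12 min
Sat: 07:38–14:13 = 6 h 35 min; less 30 min break → 6 h 5 min
Total worked: 39 h 18 min = 39.30 h.
Threshold 44 h → overtime 0 h 0 min, regular 39 h 18 min.

Regular 39.30 hours, overtime 0.00 hours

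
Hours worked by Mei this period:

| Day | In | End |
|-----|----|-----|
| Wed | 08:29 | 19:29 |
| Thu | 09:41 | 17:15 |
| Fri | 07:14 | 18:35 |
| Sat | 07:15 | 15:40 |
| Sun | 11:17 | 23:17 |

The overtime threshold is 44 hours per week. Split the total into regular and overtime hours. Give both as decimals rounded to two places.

Regular 44.00 hours, overtime 6.33 hours

Wed: 08:29–19:29 = 11 h 0 min
Thu: 09:41–17:15 = 7 h 34 min
Fri: 07:14–18:35 = 11 h 21 min
Sat: 07:15–15:40 = 8 h 25 min
Sun: 11:17–23:17 = 12 h 0 min
Total worked: 50 h 20 min = 50.33 h.
Threshold 44 h → overtime 6 h 20 min, regular 44 h 0 min.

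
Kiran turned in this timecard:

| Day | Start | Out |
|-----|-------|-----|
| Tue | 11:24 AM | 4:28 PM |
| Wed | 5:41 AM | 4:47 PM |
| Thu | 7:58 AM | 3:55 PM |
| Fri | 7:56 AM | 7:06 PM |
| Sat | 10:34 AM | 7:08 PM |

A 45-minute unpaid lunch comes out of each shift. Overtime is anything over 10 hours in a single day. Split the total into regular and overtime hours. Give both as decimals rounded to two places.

Tue: 11:24 AM–4:28 PM = 5 h 4 min; less 45 min break → 4 h 19 min
Wed: 5:41 AM–4:47 PM = 11 h 6 min; less 45 min break → 10 h 21 min
Thu: 7:58 AM–3:55 PM = 7 h 57 min; less 45 min break → 7 h 12 min
Fri: 7:56 AM–7:06 PM = 11 h 10 min; less 45 min break → 10 h 25 min
Sat: 10:34 AM–7:08 PM = 8 h 34 min; less 45 min break → 7 h 49 min
Tue reg 4 h 19 min / OT 0 h 0 min; Wed reg 10 h 0 min / OT 0 h 21 min; Thu reg 7 h 12 min / OT 0 h 0 min; Fri reg 10 h 0 min / OT 0 h 25 min; Sat reg 7 h 49 min / OT 0 h 0 min.
Totals: regular 39 h 20 min, overtime 0 h 46 min.

Regular 39.33 hours, overtime 0.77 hours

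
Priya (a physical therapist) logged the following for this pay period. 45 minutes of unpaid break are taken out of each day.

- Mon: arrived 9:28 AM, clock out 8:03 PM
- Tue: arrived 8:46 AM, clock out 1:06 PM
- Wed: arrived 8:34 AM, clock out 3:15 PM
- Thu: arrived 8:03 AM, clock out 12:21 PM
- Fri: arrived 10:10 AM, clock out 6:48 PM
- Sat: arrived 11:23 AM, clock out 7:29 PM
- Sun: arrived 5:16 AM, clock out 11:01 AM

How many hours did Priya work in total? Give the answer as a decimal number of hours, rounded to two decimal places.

Mon: 9:28 AM–8:03 PM = 10 h 35 min; less 45 min break → 9 h 50 min
Tue: 8:46 AM–1:06 PM = 4 h 20 min; less 45 min break → 3 h 35 min
Wed: 8:34 AM–3:15 PM = 6 h 41 min; less 45 min break → 5 h 56 min
Thu: 8:03 AM–12:21 PM = 4 h 18 min; less 45 min break → 3 h 33 min
Fri: 10:10 AM–6:48 PM = 8 h 38 min; less 45 min break → 7 h 53 min
Sat: 11:23 AM–7:29 PM = 8 h 6 min; less 45 min break → 7 h 21 min
Sun: 5:16 AM–11:01 AM = 5 h 45 min; less 45 min break → 5 h 0 min
Total: 9 h 50 min + 3 h 35 min + 5 h 56 min + 3 h 33 min + 7 h 53 min + 7 h 21 min + 5 h 0 min = 43 h 8 min.

43.13 hours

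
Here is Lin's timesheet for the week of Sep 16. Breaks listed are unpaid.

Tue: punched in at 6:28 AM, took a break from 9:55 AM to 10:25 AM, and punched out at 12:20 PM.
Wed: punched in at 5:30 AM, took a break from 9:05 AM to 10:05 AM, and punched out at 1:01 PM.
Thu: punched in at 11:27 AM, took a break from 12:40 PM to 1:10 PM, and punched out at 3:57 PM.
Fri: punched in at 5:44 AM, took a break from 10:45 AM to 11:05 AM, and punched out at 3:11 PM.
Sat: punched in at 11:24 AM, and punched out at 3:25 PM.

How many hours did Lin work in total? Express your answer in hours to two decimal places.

Tue: 6:28 AM–12:20 PM = 5 h 52 min; less 30 min break → 5 h 22 min
Wed: 5:30 AM–1:01 PM = 7 h 31 min; less 60 min break → 6 h 31 min
Thu: 11:27 AM–3:57 PM = 4 h 30 min; less 30 min break → 4 h 0 min
Fri: 5:44 AM–3:11 PM = 9 h 27 min; less 20 min break → 9 h 7 min
Sat: 11:24 AM–3:25 PM = 4 h 1 min
Total: 5 h 22 min + 6 h 31 min + 4 h 0 min + 9 h 7 min + 4 h 1 min = 29 h 1 min.

29.02 hours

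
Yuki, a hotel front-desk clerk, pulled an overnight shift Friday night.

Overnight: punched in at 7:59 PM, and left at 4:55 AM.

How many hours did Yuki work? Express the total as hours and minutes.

8 h 56 min

Overnight: 7:59 PM → midnight = 4 h 1 min; midnight → 4:55 AM = 4 h 55 min; span 8 h 56 min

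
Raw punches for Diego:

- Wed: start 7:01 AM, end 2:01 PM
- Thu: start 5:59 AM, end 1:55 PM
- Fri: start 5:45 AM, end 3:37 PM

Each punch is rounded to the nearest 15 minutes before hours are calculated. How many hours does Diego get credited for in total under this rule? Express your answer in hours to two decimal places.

24.75 hours

Wed: in 7:01 AM→7:00 AM, out 2:01 PM→2:00 PM; 7 h 0 min
Thu: in 5:59 AM→6:00 AM, out 1:55 PM→2:00 PM; 8 h 0 min
Fri: in 5:45 AM→5:45 AM, out 3:37 PM→3:30 PM; 9 h 45 min
Total credited: 24 h 45 min.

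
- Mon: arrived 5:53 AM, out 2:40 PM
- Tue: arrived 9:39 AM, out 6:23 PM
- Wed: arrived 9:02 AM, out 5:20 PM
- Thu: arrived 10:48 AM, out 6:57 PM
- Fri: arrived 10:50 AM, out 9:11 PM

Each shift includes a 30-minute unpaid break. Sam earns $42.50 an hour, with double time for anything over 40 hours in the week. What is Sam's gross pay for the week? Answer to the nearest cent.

Mon: 5:53 AM–2:40 PM = 8 h 47 min; less 30 min break → 8 h 17 min
Tue: 9:39 AM–6:23 PM = 8 h 44 min; less 30 min break → 8 h 14 min
Wed: 9:02 AM–5:20 PM = 8 h 18 min; less 30 min break → 7 h 48 min
Thu: 10:48 AM–6:57 PM = 8 h 9 min; less 30 min break → 7 h 39 min
Fri: 10:50 AM–9:11 PM = 10 h 21 min; less 30 min break → 9 h 51 min
Total worked: 41 h 49 min = 2509 min.
Regular 40 h 0 min = 2400 min at $42.50/h; overtime 1 h 49 min = 109 min at $85.00/h.
Pay = (2400 × $42.50 + 109 × $85.00) ÷ 60 = $1854.42.

$1854.42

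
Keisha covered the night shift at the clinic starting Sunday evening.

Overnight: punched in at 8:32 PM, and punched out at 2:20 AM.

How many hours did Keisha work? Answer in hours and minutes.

5 h 48 min

Overnight: 8:32 PM → midnight = 3 h 28 min; midnight → 2:20 AM = 2 h 20 min; span 5 h 48 min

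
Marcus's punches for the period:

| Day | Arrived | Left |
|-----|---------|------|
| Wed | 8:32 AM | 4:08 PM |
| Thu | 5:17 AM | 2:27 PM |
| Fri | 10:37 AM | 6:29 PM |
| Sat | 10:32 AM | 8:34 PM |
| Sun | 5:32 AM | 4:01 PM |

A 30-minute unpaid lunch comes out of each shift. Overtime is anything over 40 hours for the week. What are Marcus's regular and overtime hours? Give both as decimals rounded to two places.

Wed: 8:32 AM–4:08 PM = 7 h 36 min; less 30 min break → 7 h 6 min
Thu: 5:17 AM–2:27 PM = 9 h 10 min; less 30 min break → 8 h 40 min
Fri: 10:37 AM–6:29 PM = 7 h 52 min; less 30 min break → 7 h 22 min
Sat: 10:32 AM–8:34 PM = 10 h 2 min; less 30 min break → 9 h 32 min
Sun: 5:32 AM–4:01 PM = 10 h 29 min; less 30 min break → 9 h 59 min
Total worked: 42 h 39 min = 42.65 h.
Threshold 40 h → overtime 2 h 39 min, regular 40 h 0 min.

Regular 40.00 hours, overtime 2.65 hours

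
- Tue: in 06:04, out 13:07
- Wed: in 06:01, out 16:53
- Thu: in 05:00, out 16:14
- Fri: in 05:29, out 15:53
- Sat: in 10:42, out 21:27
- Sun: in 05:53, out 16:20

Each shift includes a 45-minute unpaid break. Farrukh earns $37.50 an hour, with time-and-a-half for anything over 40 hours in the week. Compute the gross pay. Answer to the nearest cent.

$2414.06

Tue: 06:04–13:07 = 7 h 3 min; less 45 min break → 6 h 18 min
Wed: 06:01–16:53 = 10 h 52 min; less 45 min break → 10 h 7 min
Thu: 05:00–16:14 = 11 h 14 min; less 45 min break → 10 h 29 min
Fri: 05:29–15:53 = 10 h 24 min; less 45 min break → 9 h 39 min
Sat: 10:42–21:27 = 10 h 45 min; less 45 min break → 10 h 0 min
Sun: 05:53–16:20 = 10 h 27 min; less 45 min break → 9 h 42 min
Total worked: 56 h 15 min = 3375 min.
Regular 40 h 0 min = 2400 min at $37.50/h; overtime 16 h 15 min = 975 min at $56.25/h.
Pay = (2400 × $37.50 + 975 × $56.25) ÷ 60 = $2414.06.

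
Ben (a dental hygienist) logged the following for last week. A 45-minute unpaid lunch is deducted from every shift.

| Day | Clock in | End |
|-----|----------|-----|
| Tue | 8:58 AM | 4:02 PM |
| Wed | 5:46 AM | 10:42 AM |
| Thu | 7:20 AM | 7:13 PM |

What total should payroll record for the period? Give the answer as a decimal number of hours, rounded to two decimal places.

21.63 hours

Tue: 8:58 AM–4:02 PM = 7 h 4 min; less 45 min break → 6 h 19 min
Wed: 5:46 AM–10:42 AM = 4 h 56 min; less 45 min break → 4 h 11 min
Thu: 7:20 AM–7:13 PM = 11 h 53 min; less 45 min break → 11 h 8 min
Total: 6 h 19 min + 4 h 11 min + 11 h 8 min = 21 h 38 min.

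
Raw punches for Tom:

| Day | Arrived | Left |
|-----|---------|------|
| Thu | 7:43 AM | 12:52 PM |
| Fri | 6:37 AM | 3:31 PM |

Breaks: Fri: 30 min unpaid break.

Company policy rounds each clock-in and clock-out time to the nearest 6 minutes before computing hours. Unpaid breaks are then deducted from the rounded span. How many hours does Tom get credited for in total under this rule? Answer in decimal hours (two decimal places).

Thu: in 7:43 AM→7:42 AM, out 12:52 PM→12:54 PM; 5 h 12 min
Fri: in 6:37 AM→6:36 AM, out 3:31 PM→3:30 PM; 8 h 54 min − 30 min = 8 h 24 min
Total credited: 13 h 36 min.

13.60 hours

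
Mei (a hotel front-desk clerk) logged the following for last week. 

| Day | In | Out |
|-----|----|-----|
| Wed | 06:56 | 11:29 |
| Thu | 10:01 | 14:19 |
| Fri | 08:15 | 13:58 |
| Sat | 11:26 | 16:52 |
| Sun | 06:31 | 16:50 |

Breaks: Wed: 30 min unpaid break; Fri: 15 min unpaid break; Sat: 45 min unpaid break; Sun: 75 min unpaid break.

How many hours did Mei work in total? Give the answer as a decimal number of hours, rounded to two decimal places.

27.57 hours

Wed: 06:56–11:29 = 4 h 33 min; less 30 min break → 4 h 3 min
Thu: 10:01–14:19 = 4 h 18 min
Fri: 08:15–13:58 = 5 h 43 min; less 15 min break → 5 h 28 min
Sat: 11:26–16:52 = 5 h 26 min; less 45 min break → 4 h 41 min
Sun: 06:31–16:50 = 10 h 19 min; less 75 min break → 9 h 4 min
Total: 4 h 3 min + 4 h 18 min + 5 h 28 min + 4 h 41 min + 9 h 4 min = 27 h 34 min.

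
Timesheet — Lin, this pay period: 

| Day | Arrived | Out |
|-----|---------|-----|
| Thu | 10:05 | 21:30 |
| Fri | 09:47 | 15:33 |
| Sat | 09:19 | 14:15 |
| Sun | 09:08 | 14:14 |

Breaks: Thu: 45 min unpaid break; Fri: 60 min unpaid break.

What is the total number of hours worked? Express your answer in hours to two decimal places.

25.47 hours

Thu: 10:05–21:30 = 11 h 25 min; less 45 min break → 10 h 40 min
Fri: 09:47–15:33 = 5 h 46 min; less 60 min break → 4 h 46 min
Sat: 09:19–14:15 = 4 h 56 min
Sun: 09:08–14:14 = 5 h 6 min
Total: 10 h 40 min + 4 h 46 min + 4 h 56 min + 5 h 6 min = 25 h 28 min.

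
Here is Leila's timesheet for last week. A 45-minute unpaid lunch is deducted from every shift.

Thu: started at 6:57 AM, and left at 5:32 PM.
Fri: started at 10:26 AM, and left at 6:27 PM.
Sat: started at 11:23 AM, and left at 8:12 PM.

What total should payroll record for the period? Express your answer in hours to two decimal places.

25.17 hours

Thu: 6:57 AM–5:32 PM = 10 h 35 min; less 45 min break → 9 h 50 min
Fri: 10:26 AM–6:27 PM = 8 h 1 min; less 45 min break → 7 h 16 min
Sat: 11:23 AM–8:12 PM = 8 h 49 min; less 45 min break → 8 h 4 min
Total: 9 h 50 min + 7 h 16 min + 8 h 4 min = 25 h 10 min.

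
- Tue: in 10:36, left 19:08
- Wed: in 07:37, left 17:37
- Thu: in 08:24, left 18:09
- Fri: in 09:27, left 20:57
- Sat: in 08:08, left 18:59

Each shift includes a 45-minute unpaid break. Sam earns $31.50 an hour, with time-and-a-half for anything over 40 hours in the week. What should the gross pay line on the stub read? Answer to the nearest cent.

$1585.24

Tue: 10:36–19:08 = 8 h 32 min; less 45 min break → 7 h 47 min
Wed: 07:37–17:37 = 10 h 0 min; less 45 min break → 9 h 15 min
Thu: 08:24–18:09 = 9 h 45 min; less 45 min break → 9 h 0 min
Fri: 09:27–20:57 = 11 h 30 min; less 45 min break → 10 h 45 min
Sat: 08:08–18:59 = 10 h 51 min; less 45 min break → 10 h 6 min
Total worked: 46 h 53 min = 2813 min.
Regular 40 h 0 min = 2400 min at $31.50/h; overtime 6 h 53 min = 413 min at $47.25/h.
Pay = (2400 × $31.50 + 413 × $47.25) ÷ 60 = $1585.24.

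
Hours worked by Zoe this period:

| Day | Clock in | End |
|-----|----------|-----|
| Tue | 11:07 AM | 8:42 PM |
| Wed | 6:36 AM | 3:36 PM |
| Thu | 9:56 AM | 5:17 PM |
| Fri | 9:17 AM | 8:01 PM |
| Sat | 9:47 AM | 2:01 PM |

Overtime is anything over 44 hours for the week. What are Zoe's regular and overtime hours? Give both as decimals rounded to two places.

Tue: 11:07 AM–8:42 PM = 9 h 35 min
Wed: 6:36 AM–3:36 PM = 9 h 0 min
Thu: 9:56 AM–5:17 PM = 7 h 21 min
Fri: 9:17 AM–8:01 PM = 10 h 44 min
Sat: 9:47 AM–2:01 PM = 4 h 14 min
Total worked: 40 h 54 min = 40.90 h.
Threshold 44 h → overtime 0 h 0 min, regular 40 h 54 min.

Regular 40.90 hours, overtime 0.00 hours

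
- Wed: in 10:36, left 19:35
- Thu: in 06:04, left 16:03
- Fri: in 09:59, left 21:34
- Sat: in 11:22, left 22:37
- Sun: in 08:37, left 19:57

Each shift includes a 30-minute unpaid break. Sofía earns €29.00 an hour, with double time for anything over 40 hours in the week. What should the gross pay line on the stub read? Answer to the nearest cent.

€1776.73

Wed: 10:36–19:35 = 8 h 59 min; less 30 min break → 8 h 29 min
Thu: 06:04–16:03 = 9 h 59 min; less 30 min break → 9 h 29 min
Fri: 09:59–21:34 = 11 h 35 min; less 30 min break → 11 h 5 min
Sat: 11:22–22:37 = 11 h 15 min; less 30 min break → 10 h 45 min
Sun: 08:37–19:57 = 11 h 20 min; less 30 min break → 10 h 50 min
Total worked: 50 h 38 min = 3038 min.
Regular 40 h 0 min = 2400 min at €29.00/h; overtime 10 h 38 min = 638 min at €58.00/h.
Pay = (2400 × €29.00 + 638 × €58.00) ÷ 60 = €1776.73.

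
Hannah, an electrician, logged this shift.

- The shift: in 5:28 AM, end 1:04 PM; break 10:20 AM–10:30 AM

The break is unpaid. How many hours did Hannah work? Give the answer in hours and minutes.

7 h 26 min

The shift: 5:28 AM–1:04 PM = 7 h 36 min; less 10 min break → 7 h 26 min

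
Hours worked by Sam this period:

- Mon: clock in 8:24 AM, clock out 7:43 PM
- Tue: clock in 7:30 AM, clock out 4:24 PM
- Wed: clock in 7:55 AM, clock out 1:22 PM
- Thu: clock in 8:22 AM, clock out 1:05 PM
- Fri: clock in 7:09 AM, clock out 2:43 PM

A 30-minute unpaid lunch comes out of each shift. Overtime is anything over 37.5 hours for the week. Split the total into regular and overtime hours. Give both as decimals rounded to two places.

Regular 35.45 hours, overtime 0.00 hours

Mon: 8:24 AM–7:43 PM = 11 h 19 min; less 30 min break → 10 h 49 min
Tue: 7:30 AM–4:24 PM = 8 h 54 min; less 30 min break → 8 h 24 min
Wed: 7:55 AM–1:22 PM = 5 h 27 min; less 30 min break → 4 h 57 min
Thu: 8:22 AM–1:05 PM = 4 h 43 min; less 30 min break → 4 h 13 min
Fri: 7:09 AM–2:43 PM = 7 h 34 min; less 30 min break → 7 h 4 min
Total worked: 35 h 27 min = 35.45 h.
Threshold 37.5 h → overtime 0 h 0 min, regular 35 h 27 min.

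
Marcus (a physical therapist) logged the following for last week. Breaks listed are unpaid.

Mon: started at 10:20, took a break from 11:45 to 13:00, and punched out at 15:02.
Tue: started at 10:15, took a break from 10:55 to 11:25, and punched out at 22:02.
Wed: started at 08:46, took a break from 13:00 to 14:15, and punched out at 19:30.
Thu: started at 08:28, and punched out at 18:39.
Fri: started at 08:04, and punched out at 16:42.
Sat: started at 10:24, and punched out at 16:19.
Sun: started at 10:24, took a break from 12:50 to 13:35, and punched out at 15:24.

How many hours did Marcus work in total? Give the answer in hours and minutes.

53 h 12 min

Mon: 10:20–15:02 = 4 h 42 min; less 75 min break → 3 h 27 min
Tue: 10:15–22:02 = 11 h 47 min; less 30 min break → 11 h 17 min
Wed: 08:46–19:30 = 10 h 44 min; less 75 min break → 9 h 29 min
Thu: 08:28–18:39 = 10 h 11 min
Fri: 08:04–16:42 = 8 h 38 min
Sat: 10:24–16:19 = 5 h 55 min
Sun: 10:24–15:24 = 5 h 0 min; less 45 min break → 4 h 15 min
Total: 3 h 27 min + 11 h 17 min + 9 h 29 min + 10 h 11 min + 8 h 38 min + 5 h 55 min + 4 h 15 min = 53 h 12 min.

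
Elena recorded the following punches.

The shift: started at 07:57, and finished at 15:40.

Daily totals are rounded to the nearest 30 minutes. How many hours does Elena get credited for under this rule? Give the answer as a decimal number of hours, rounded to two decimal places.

7.50 hours

The shift: 07:57–15:40 = 7 h 43 min → rounds to 7 h 30 min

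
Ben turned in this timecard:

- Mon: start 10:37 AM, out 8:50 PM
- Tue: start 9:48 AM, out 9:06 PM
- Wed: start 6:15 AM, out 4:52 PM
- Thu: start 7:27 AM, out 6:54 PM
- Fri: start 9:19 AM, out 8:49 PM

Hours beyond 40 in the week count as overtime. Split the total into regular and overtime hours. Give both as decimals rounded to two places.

Regular 40.00 hours, overtime 15.08 hours

Mon: 10:37 AM–8:50 PM = 10 h 13 min
Tue: 9:48 AM–9:06 PM = 11 h 18 min
Wed: 6:15 AM–4:52 PM = 10 h 37 min
Thu: 7:27 AM–6:54 PM = 11 h 27 min
Fri: 9:19 AM–8:49 PM = 11 h 30 min
Total worked: 55 h 5 min = 55.08 h.
Threshold 40 h → overtime 15 h 5 min, regular 40 h 0 min.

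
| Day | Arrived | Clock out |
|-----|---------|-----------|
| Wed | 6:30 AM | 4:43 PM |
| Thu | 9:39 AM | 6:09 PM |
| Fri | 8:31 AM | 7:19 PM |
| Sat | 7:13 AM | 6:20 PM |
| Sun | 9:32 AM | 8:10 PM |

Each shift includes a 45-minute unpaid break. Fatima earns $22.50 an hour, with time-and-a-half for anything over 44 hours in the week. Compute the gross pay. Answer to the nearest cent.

Wed: 6:30 AM–4:43 PM = 10 h 13 min; less 45 min break → 9 h 28 min
Thu: 9:39 AM–6:09 PM = 8 h 30 min; less 45 min break → 7 h 45 min
Fri: 8:31 AM–7:19 PM = 10 h 48 min; less 45 min break → 10 h 3 min
Sat: 7:13 AM–6:20 PM = 11 h 7 min; less 45 min break → 10 h 22 min
Sun: 9:32 AM–8:10 PM = 10 h 38 min; less 45 min break → 9 h 53 min
Total worked: 47 h 31 min = 2851 min.
Regular 44 h 0 min = 2640 min at $22.50/h; overtime 3 h 31 min = 211 min at $33.75/h.
Pay = (2640 × $22.50 + 211 × $33.75) ÷ 60 = $1108.69.

$1108.69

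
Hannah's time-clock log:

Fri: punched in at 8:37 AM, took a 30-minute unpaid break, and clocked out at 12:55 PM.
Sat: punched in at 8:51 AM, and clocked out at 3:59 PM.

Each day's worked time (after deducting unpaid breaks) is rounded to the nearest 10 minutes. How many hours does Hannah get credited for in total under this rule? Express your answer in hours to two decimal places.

11.00 hours

Fri: 8:37 AM–12:55 PM = 4 h 18 min − 30 min = 3 h 48 min → rounds to 3 h 50 min
Sat: 8:51 AM–3:59 PM = 7 h 8 min → rounds to 7 h 10 min
Total credited: 11 h 0 min.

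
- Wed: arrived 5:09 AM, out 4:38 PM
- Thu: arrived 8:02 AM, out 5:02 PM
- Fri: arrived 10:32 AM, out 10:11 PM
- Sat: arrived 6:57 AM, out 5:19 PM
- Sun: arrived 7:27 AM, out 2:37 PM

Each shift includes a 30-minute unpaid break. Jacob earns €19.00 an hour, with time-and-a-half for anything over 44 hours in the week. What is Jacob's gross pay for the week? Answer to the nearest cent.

Wed: 5:09 AM–4:38 PM = 11 h 29 min; less 30 min break → 10 h 59 min
Thu: 8:02 AM–5:02 PM = 9 h 0 min; less 30 min break → 8 h 30 min
Fri: 10:32 AM–10:11 PM = 11 h 39 min; less 30 min break → 11 h 9 min
Sat: 6:57 AM–5:19 PM = 10 h 22 min; less 30 min break → 9 h 52 min
Sun: 7:27 AM–2:37 PM = 7 h 10 min; less 30 min break → 6 h 40 min
Total worked: 47 h 10 min = 2830 min.
Regular 44 h 0 min = 2640 min at €19.00/h; overtime 3 h 10 min = 190 min at €28.50/h.
Pay = (2640 × €19.00 + 190 × €28.50) ÷ 60 = €926.25.

€926.25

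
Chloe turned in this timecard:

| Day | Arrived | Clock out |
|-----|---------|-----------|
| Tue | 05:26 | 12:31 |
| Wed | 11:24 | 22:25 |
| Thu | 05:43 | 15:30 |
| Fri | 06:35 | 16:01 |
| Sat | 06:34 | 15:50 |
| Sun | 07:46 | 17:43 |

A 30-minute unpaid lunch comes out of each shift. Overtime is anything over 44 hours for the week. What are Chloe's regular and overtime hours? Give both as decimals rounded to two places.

Tue: 05:26–12:31 = 7 h 5 min; less 30 min break → 6 h 35 min
Wed: 11:24–22:25 = 11 h 1 min; less 30 min break → 10 h 31 min
Thu: 05:43–15:30 = 9 h 47 min; less 30 min break → 9 h 17 min
Fri: 06:35–16:01 = 9 h 26 min; less 30 min break → 8 h 56 min
Sat: 06:34–15:50 = 9 h 16 min; less 30 min break → 8 h 46 min
Sun: 07:46–17:43 = 9 h 57 min; less 30 min break → 9 h 27 min
Total worked: 53 h 32 min = 53.53 h.
Threshold 44 h → overtime 9 h 32 min, regular 44 h 0 min.

Regular 44.00 hours, overtime 9.53 hours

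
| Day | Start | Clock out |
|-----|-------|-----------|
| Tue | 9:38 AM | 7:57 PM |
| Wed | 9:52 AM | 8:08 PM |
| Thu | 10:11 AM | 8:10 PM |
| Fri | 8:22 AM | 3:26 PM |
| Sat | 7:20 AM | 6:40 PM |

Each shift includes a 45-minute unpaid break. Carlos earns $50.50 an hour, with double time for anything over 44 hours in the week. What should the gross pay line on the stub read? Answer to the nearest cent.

Tue: 9:38 AM–7:57 PM = 10 h 19 min; less 45 min break → 9 h 34 min
Wed: 9:52 AM–8:08 PM = 10 h 16 min; less 45 min break → 9 h 31 min
Thu: 10:11 AM–8:10 PM = 9 h 59 min; less 45 min break → 9 h 14 min
Fri: 8:22 AM–3:26 PM = 7 h 4 min; less 45 min break → 6 h 19 min
Sat: 7:20 AM–6:40 PM = 11 h 20 min; less 45 min break → 10 h 35 min
Total worked: 45 h 13 min = 2713 min.
Regular 44 h 0 min = 2640 min at $50.50/h; overtime 1 h 13 min = 73 min at $101.00/h.
Pay = (2640 × $50.50 + 73 × $101.00) ÷ 60 = $2344.88.

$2344.88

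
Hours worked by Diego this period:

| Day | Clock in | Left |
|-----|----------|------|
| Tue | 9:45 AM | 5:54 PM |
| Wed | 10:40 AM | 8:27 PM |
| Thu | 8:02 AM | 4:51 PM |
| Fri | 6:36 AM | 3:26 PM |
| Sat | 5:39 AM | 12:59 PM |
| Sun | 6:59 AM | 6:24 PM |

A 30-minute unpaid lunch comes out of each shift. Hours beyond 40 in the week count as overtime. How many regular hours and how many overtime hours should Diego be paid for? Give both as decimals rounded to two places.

Tue: 9:45 AM–5:54 PM = 8 h 9 min; less 30 min break → 7 h 39 min
Wed: 10:40 AM–8:27 PM = 9 h 47 min; less 30 min break → 9 h 17 min
Thu: 8:02 AM–4:51 PM = 8 h 49 min; less 30 min break → 8 h 19 min
Fri: 6:36 AM–3:26 PM = 8 h 50 min; less 30 min break → 8 h 20 min
Sat: 5:39 AM–12:59 PM = 7 h 20 min; less 30 min break → 6 h 50 min
Sun: 6:59 AM–6:24 PM = 11 h 25 min; less 30 min break → 10 h 55 min
Total worked: 51 h 20 min = 51.33 h.
Threshold 40 h → overtime 11 h 20 min, regular 40 h 0 min.

Regular 40.00 hours, overtime 11.33 hours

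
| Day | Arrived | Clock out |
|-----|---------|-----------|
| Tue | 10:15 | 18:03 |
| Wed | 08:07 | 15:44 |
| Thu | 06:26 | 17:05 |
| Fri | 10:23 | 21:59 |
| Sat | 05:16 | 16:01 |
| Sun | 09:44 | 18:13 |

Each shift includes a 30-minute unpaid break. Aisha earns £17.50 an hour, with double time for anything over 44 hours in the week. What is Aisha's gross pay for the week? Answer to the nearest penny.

Tue: 10:15–18:03 = 7 h 48 min; less 30 min break → 7 h 18 min
Wed: 08:07–15:44 = 7 h 37 min; less 30 min break → 7 h 7 min
Thu: 06:26–17:05 = 10 h 39 min; less 30 min break → 10 h 9 min
Fri: 10:23–21:59 = 11 h 36 min; less 30 min break → 11 h 6 min
Sat: 05:16–16:01 = 10 h 45 min; less 30 min break → 10 h 15 min
Sun: 09:44–18:13 = 8 h 29 min; less 30 min break → 7 h 59 min
Total worked: 53 h 54 min = 3234 min.
Regular 44 h 0 min = 2640 min at £17.50/h; overtime 9 h 54 min = 594 min at £35.00/h.
Pay = (2640 × £17.50 + 594 × £35.00) ÷ 60 = £1116.50.

£1116.50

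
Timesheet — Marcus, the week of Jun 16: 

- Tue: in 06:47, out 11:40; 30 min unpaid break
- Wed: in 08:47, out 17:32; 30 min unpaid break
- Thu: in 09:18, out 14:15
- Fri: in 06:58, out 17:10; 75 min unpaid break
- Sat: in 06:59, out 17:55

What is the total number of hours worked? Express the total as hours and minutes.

Tue: 06:47–11:40 = 4 h 53 min; less 30 min break → 4 h 23 min
Wed: 08:47–17:32 = 8 h 45 min; less 30 min break → 8 h 15 min
Thu: 09:18–14:15 = 4 h 57 min
Fri: 06:58–17:10 = 10 h 12 min; less 75 min break → 8 h 57 min
Sat: 06:59–17:55 = 10 h 56 min
Total: 4 h 23 min + 8 h 15 min + 4 h 57 min + 8 h 57 min + 10 h 56 min = 37 h 28 min.

37 h 28 min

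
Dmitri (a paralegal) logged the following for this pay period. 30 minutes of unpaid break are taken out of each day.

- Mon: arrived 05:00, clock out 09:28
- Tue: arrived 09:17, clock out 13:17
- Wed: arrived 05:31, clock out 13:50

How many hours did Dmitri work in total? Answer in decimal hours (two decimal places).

Mon: 05:00–09:28 = 4 h 28 min; less 30 min break → 3 h 58 min
Tue: 09:17–13:17 = 4 h 0 min; less 30 min break → 3 h 30 min
Wed: 05:31–13:50 = 8 h 19 min; less 30 min break → 7 h 49 min
Total: 3 h 58 min + 3 h 30 min + 7 h 49 min = 15 h 17 min.

15.28 hours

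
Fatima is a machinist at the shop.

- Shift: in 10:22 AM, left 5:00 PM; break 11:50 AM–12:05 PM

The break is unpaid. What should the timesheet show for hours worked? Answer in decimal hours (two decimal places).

6.38 hours

Shift: 10:22 AM–5:00 PM = 6 h 38 min; less 15 min break → 6 h 23 min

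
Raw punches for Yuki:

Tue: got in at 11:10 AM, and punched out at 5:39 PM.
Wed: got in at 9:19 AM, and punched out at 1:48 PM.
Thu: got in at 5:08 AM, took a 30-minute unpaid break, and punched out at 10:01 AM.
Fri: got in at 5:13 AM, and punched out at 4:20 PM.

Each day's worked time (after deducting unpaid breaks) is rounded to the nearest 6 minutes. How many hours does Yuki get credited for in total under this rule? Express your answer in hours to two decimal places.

Tue: 11:10 AM–5:39 PM = 6 h 29 min → rounds to 6 h 30 min
Wed: 9:19 AM–1:48 PM = 4 h 29 min → rounds to 4 h 30 min
Thu: 5:08 AM–10:01 AM = 4 h 53 min − 30 min = 4 h 23 min → rounds to 4 h 24 min
Fri: 5:13 AM–4:20 PM = 11 h 7 min → rounds to 11 h 6 min
Total credited: 26 h 30 min.

26.50 hours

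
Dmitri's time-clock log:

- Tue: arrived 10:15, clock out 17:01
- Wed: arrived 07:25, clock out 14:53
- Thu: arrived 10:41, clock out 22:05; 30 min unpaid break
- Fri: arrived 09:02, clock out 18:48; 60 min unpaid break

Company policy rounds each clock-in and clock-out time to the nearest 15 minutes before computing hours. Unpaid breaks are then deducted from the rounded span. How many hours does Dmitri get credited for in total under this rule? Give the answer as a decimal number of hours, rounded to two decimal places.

33.75 hours

Tue: in 10:15→10:15, out 17:01→17:00; 6 h 45 min
Wed: in 07:25→07:30, out 14:53→15:00; 7 h 30 min
Thu: in 10:41→10:45, out 22:05→22:00; 11 h 15 min − 30 min = 10 h 45 min
Fri: in 09:02→09:00, out 18:48→18:45; 9 h 45 min − 60 min = 8 h 45 min
Total credited: 33 h 45 min.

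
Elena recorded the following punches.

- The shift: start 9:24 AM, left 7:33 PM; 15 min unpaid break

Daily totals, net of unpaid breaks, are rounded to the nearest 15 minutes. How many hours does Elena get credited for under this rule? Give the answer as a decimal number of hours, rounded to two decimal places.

10.00 hours

The shift: 9:24 AM–7:33 PM = 10 h 9 min − 15 min = 9 h 54 min → rounds to 10 h 0 min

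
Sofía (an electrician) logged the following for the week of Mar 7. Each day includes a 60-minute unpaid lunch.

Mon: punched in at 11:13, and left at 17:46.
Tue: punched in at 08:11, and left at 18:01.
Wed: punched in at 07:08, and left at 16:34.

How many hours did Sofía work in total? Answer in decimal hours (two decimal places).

22.82 hours

Mon: 11:13–17:46 = 6 h 33 min; less 60 min break → 5 h 33 min
Tue: 08:11–18:01 = 9 h 50 min; less 60 min break → 8 h 50 min
Wed: 07:08–16:34 = 9 h 26 min; less 60 min break → 8 h 26 min
Total: 5 h 33 min + 8 h 50 min + 8 h 26 min = 22 h 49 min.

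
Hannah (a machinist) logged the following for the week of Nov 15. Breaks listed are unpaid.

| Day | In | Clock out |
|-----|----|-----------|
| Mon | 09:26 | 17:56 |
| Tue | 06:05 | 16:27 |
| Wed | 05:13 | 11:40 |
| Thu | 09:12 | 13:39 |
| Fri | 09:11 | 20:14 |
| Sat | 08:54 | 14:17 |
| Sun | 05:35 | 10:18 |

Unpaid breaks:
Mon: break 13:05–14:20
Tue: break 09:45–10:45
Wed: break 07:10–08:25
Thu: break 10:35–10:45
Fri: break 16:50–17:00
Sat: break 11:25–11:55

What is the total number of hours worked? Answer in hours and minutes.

Mon: 09:26–17:56 = 8 h 30 min; less 75 min break → 7 h 15 min
Tue: 06:05–16:27 = 10 h 22 min; less 60 min break → 9 h 22 min
Wed: 05:13–11:40 = 6 h 27 min; less 75 min break → 5 h 12 min
Thu: 09:12–13:39 = 4 h 27 min; less 10 min break → 4 h 17 min
Fri: 09:11–20:14 = 11 h 3 min; less 10 min break → 10 h 53 min
Sat: 08:54–14:17 = 5 h 23 min; less 30 min break → 4 h 53 min
Sun: 05:35–10:18 = 4 h 43 min
Total: 7 h 15 min + 9 h 22 min + 5 h 12 min + 4 h 17 min + 10 h 53 min + 4 h 53 min + 4 h 43 min = 46 h 35 min.

46 h 35 min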